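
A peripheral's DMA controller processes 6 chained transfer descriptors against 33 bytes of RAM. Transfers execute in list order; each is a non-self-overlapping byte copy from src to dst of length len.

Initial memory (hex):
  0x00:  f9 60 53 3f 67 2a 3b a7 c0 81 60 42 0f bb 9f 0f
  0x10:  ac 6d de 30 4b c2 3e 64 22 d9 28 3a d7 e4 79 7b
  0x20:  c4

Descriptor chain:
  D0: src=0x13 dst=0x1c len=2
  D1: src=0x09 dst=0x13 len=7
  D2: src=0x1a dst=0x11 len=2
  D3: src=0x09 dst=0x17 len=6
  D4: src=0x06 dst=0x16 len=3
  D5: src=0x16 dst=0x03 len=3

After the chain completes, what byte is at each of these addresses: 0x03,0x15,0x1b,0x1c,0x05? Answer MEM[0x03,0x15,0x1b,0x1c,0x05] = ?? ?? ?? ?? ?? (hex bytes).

MEM[0x03,0x15,0x1b,0x1c,0x05] = 3b 42 bb 9f c0

D0: mem[0x1c..0x1d] <- [30 4b]
D1: mem[0x13..0x19] <- [81 60 42 0f bb 9f 0f]
D2: mem[0x11..0x12] <- [28 3a]
D3: mem[0x17..0x1c] <- [81 60 42 0f bb 9f]
D4: mem[0x16..0x18] <- [3b a7 c0]
D5: mem[0x03..0x05] <- [3b a7 c0]
query mem[0x03]=0x3b, mem[0x15]=0x42, mem[0x1b]=0xbb, mem[0x1c]=0x9f, mem[0x05]=0xc0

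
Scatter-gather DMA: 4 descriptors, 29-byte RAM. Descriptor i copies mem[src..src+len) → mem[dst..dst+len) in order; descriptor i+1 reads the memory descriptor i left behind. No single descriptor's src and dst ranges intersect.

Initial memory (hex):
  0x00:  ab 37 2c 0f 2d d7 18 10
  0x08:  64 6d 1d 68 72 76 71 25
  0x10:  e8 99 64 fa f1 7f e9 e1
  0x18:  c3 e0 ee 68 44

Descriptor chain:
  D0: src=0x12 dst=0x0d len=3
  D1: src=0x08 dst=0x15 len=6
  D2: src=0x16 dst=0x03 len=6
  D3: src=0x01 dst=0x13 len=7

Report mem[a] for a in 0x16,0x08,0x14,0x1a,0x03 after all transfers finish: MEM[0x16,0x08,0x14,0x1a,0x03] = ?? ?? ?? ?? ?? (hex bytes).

MEM[0x16,0x08,0x14,0x1a,0x03] = 1d 68 2c 64 6d

[0] 0x12->0x0d len=3 : 64 fa f1
[1] 0x08->0x15 len=6 : 64 6d 1d 68 72 64
[2] 0x16->0x03 len=6 : 6d 1d 68 72 64 68
[3] 0x01->0x13 len=7 : 37 2c 6d 1d 68 72 64
query mem[0x16]=0x1d, mem[0x08]=0x68, mem[0x14]=0x2c, mem[0x1a]=0x64, mem[0x03]=0x6d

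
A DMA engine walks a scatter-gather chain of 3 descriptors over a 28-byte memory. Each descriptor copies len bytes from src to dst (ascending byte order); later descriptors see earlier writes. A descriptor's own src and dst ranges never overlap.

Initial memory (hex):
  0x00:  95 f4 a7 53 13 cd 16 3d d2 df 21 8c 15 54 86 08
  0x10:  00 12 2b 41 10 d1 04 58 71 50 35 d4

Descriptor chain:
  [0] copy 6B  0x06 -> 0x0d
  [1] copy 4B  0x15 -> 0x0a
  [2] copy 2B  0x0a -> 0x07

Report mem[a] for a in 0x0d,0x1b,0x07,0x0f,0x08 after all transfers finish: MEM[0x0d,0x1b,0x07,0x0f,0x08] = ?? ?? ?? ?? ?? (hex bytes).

MEM[0x0d,0x1b,0x07,0x0f,0x08] = 71 d4 d1 d2 04

[0] 0x06->0x0d len=6 : 16 3d d2 df 21 8c
[1] 0x15->0x0a len=4 : d1 04 58 71
[2] 0x0a->0x07 len=2 : d1 04
query mem[0x0d]=0x71, mem[0x1b]=0xd4, mem[0x07]=0xd1, mem[0x0f]=0xd2, mem[0x08]=0x04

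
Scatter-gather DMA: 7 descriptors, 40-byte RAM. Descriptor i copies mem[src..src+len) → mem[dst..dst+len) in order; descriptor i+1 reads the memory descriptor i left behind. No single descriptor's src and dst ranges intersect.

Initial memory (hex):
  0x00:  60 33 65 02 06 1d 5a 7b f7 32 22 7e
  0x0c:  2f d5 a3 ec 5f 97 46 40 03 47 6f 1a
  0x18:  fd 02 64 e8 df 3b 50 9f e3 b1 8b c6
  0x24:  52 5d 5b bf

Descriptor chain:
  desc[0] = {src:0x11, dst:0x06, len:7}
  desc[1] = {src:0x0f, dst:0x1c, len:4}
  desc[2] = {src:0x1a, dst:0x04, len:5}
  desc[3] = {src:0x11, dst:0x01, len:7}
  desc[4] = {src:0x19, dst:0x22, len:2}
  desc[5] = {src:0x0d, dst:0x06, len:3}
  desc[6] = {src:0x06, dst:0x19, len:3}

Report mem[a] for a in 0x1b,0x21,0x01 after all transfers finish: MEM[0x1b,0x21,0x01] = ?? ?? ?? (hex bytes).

MEM[0x1b,0x21,0x01] = ec b1 97

[0] 0x11->0x06 len=7 : 97 46 40 03 47 6f 1a
[1] 0x0f->0x1c len=4 : ec 5f 97 46
[2] 0x1a->0x04 len=5 : 64 e8 ec 5f 97
[3] 0x11->0x01 len=7 : 97 46 40 03 47 6f 1a
[4] 0x19->0x22 len=2 : 02 64
[5] 0x0d->0x06 len=3 : d5 a3 ec
[6] 0x06->0x19 len=3 : d5 a3 ec
query mem[0x1b]=0xec, mem[0x21]=0xb1, mem[0x01]=0x97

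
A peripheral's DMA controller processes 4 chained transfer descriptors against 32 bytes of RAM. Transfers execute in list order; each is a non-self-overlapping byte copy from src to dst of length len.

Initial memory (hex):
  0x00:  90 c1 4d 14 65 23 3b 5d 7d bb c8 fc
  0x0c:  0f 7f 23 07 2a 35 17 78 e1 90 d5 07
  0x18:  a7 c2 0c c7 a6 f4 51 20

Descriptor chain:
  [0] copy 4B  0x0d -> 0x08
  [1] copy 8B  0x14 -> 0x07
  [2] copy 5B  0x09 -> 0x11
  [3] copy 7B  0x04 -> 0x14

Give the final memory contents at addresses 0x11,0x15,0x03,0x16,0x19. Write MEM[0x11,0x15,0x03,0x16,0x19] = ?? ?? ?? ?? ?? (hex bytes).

MEM[0x11,0x15,0x03,0x16,0x19] = d5 23 14 3b d5

  after D0: wrote 4B at 0x08 = 7f23072a
  after D1: wrote 8B at 0x07 = e190d507a7c20cc7
  after D2: wrote 5B at 0x11 = d507a7c20c
  after D3: wrote 7B at 0x14 = 65233be190d507
query mem[0x11]=0xd5, mem[0x15]=0x23, mem[0x03]=0x14, mem[0x16]=0x3b, mem[0x19]=0xd5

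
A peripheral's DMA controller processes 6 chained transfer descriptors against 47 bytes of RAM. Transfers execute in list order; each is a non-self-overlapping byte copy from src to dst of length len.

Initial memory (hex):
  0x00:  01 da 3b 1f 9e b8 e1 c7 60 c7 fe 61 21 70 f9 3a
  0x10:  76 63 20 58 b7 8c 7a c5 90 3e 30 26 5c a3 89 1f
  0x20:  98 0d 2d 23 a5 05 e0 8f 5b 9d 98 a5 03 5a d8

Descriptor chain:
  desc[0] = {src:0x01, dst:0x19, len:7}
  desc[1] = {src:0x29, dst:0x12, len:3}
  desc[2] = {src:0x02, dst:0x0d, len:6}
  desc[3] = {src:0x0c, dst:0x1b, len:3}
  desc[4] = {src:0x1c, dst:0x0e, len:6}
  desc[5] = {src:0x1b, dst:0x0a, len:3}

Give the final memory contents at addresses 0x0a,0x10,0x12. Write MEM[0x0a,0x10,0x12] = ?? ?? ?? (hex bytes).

MEM[0x0a,0x10,0x12] = 21 e1 98

#0 dst[0x19+7] := {0xda,0x3b,0x1f,0x9e,0xb8,0xe1,0xc7}
#1 dst[0x12+3] := {0x9d,0x98,0xa5}
#2 dst[0x0d+6] := {0x3b,0x1f,0x9e,0xb8,0xe1,0xc7}
#3 dst[0x1b+3] := {0x21,0x3b,0x1f}
#4 dst[0x0e+6] := {0x3b,0x1f,0xe1,0xc7,0x98,0x0d}
#5 dst[0x0a+3] := {0x21,0x3b,0x1f}
query mem[0x0a]=0x21, mem[0x10]=0xe1, mem[0x12]=0x98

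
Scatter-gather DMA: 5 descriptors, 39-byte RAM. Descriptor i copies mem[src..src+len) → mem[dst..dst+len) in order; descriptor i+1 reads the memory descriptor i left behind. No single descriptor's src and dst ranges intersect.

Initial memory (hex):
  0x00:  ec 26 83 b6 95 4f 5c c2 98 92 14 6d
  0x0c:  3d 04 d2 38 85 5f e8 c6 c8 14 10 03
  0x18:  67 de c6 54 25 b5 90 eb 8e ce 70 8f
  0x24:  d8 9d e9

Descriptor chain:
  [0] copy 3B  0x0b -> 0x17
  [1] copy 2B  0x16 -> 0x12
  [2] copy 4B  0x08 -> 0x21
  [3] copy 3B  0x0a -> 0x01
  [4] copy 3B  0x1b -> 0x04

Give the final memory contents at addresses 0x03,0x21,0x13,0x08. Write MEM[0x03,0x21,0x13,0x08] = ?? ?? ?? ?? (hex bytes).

#0 dst[0x17+3] := {0x6d,0x3d,0x04}
#1 dst[0x12+2] := {0x10,0x6d}
#2 dst[0x21+4] := {0x98,0x92,0x14,0x6d}
#3 dst[0x01+3] := {0x14,0x6d,0x3d}
#4 dst[0x04+3] := {0x54,0x25,0xb5}
query mem[0x03]=0x3d, mem[0x21]=0x98, mem[0x13]=0x6d, mem[0x08]=0x98

MEM[0x03,0x21,0x13,0x08] = 3d 98 6d 98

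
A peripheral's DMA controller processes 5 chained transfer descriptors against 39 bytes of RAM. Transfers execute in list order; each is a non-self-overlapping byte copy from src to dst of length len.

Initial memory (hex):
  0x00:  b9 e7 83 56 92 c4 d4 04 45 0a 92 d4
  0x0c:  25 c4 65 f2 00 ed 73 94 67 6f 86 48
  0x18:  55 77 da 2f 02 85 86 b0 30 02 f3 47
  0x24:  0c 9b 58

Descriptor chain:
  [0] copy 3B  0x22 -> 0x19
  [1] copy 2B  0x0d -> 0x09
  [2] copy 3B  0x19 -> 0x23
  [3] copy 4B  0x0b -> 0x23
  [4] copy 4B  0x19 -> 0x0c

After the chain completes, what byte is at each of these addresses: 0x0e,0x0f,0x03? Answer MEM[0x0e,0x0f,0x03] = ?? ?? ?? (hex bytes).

[0] 0x22->0x19 len=3 : f3 47 0c
[1] 0x0d->0x09 len=2 : c4 65
[2] 0x19->0x23 len=3 : f3 47 0c
[3] 0x0b->0x23 len=4 : d4 25 c4 65
[4] 0x19->0x0c len=4 : f3 47 0c 02
query mem[0x0e]=0x0c, mem[0x0f]=0x02, mem[0x03]=0x56

MEM[0x0e,0x0f,0x03] = 0c 02 56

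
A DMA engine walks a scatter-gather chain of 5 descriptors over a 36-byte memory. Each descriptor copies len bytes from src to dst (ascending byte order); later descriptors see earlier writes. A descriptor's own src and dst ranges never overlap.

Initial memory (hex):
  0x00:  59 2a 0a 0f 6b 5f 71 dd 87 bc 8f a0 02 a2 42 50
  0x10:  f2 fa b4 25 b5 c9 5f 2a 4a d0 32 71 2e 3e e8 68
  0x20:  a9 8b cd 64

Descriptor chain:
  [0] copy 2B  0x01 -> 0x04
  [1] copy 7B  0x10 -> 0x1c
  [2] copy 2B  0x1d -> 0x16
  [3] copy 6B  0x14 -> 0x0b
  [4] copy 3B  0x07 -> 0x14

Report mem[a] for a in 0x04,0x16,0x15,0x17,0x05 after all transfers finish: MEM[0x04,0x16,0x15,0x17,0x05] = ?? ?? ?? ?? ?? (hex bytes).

MEM[0x04,0x16,0x15,0x17,0x05] = 2a bc 87 b4 0a

  after D0: wrote 2B at 0x04 = 2a0a
  after D1: wrote 7B at 0x1c = f2fab425b5c95f
  after D2: wrote 2B at 0x16 = fab4
  after D3: wrote 6B at 0x0b = b5c9fab44ad0
  after D4: wrote 3B at 0x14 = dd87bc
query mem[0x04]=0x2a, mem[0x16]=0xbc, mem[0x15]=0x87, mem[0x17]=0xb4, mem[0x05]=0x0a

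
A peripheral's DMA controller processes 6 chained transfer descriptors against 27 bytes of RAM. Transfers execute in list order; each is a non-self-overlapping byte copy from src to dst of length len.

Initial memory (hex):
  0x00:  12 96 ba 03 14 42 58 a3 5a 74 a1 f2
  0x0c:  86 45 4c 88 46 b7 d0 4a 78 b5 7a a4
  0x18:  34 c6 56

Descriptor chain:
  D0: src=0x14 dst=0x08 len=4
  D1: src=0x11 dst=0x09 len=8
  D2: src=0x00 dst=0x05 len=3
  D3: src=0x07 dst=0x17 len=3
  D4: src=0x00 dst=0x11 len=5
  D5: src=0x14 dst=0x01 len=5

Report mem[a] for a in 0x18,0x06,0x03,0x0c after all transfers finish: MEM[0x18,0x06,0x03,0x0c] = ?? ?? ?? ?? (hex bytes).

[0] 0x14->0x08 len=4 : 78 b5 7a a4
[1] 0x11->0x09 len=8 : b7 d0 4a 78 b5 7a a4 34
[2] 0x00->0x05 len=3 : 12 96 ba
[3] 0x07->0x17 len=3 : ba 78 b7
[4] 0x00->0x11 len=5 : 12 96 ba 03 14
[5] 0x14->0x01 len=5 : 03 14 7a ba 78
query mem[0x18]=0x78, mem[0x06]=0x96, mem[0x03]=0x7a, mem[0x0c]=0x78

MEM[0x18,0x06,0x03,0x0c] = 78 96 7a 78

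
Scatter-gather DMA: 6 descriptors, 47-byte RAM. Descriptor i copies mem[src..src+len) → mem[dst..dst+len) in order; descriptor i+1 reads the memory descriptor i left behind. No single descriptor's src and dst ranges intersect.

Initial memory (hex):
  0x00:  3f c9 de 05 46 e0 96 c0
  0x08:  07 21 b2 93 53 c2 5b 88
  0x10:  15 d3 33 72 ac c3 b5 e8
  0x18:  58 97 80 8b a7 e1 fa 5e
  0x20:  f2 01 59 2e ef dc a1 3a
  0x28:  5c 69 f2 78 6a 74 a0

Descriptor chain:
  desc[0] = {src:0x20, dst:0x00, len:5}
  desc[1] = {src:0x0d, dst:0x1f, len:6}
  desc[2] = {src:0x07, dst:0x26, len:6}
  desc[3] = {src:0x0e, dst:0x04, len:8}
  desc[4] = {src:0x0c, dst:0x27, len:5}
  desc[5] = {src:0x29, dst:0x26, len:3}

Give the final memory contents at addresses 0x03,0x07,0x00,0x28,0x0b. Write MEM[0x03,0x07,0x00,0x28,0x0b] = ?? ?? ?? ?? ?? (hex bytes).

D0: mem[0x00..0x04] <- [f2 01 59 2e ef]
D1: mem[0x1f..0x24] <- [c2 5b 88 15 d3 33]
D2: mem[0x26..0x2b] <- [c0 07 21 b2 93 53]
D3: mem[0x04..0x0b] <- [5b 88 15 d3 33 72 ac c3]
D4: mem[0x27..0x2b] <- [53 c2 5b 88 15]
D5: mem[0x26..0x28] <- [5b 88 15]
query mem[0x03]=0x2e, mem[0x07]=0xd3, mem[0x00]=0xf2, mem[0x28]=0x15, mem[0x0b]=0xc3

MEM[0x03,0x07,0x00,0x28,0x0b] = 2e d3 f2 15 c3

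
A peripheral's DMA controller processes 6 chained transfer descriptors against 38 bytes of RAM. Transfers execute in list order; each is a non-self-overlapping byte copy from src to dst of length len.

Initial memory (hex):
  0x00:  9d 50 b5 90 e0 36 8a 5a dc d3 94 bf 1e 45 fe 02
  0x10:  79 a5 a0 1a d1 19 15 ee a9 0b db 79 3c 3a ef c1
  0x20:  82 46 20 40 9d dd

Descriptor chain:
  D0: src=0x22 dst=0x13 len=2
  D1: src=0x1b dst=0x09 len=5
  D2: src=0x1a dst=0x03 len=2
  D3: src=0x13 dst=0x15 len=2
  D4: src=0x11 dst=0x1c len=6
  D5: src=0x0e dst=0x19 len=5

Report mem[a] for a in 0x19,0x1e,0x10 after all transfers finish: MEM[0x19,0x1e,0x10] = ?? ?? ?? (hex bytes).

#0 dst[0x13+2] := {0x20,0x40}
#1 dst[0x09+5] := {0x79,0x3c,0x3a,0xef,0xc1}
#2 dst[0x03+2] := {0xdb,0x79}
#3 dst[0x15+2] := {0x20,0x40}
#4 dst[0x1c+6] := {0xa5,0xa0,0x20,0x40,0x20,0x40}
#5 dst[0x19+5] := {0xfe,0x02,0x79,0xa5,0xa0}
query mem[0x19]=0xfe, mem[0x1e]=0x20, mem[0x10]=0x79

MEM[0x19,0x1e,0x10] = fe 20 79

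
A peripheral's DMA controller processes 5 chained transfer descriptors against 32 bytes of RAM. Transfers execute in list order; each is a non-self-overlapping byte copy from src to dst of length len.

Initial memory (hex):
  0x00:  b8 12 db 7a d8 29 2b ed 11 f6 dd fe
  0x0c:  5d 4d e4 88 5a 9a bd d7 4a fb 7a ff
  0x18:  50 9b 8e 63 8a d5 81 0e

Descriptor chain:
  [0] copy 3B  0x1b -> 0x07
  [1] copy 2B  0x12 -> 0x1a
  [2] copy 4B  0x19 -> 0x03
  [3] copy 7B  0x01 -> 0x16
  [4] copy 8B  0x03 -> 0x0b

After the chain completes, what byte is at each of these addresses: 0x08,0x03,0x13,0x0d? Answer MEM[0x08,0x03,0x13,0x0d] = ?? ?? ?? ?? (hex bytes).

MEM[0x08,0x03,0x13,0x0d] = 8a 9b d7 d7

#0 dst[0x07+3] := {0x63,0x8a,0xd5}
#1 dst[0x1a+2] := {0xbd,0xd7}
#2 dst[0x03+4] := {0x9b,0xbd,0xd7,0x8a}
#3 dst[0x16+7] := {0x12,0xdb,0x9b,0xbd,0xd7,0x8a,0x63}
#4 dst[0x0b+8] := {0x9b,0xbd,0xd7,0x8a,0x63,0x8a,0xd5,0xdd}
query mem[0x08]=0x8a, mem[0x03]=0x9b, mem[0x13]=0xd7, mem[0x0d]=0xd7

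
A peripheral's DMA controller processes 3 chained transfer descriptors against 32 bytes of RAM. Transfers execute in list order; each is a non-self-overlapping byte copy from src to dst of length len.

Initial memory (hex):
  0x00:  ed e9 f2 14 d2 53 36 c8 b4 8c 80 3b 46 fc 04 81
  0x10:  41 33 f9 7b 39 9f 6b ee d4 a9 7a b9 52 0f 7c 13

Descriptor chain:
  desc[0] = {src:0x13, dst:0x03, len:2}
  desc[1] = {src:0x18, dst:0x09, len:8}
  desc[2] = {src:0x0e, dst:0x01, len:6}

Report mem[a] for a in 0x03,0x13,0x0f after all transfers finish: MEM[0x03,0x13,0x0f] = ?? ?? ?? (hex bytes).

MEM[0x03,0x13,0x0f] = 13 7b 7c

#0 dst[0x03+2] := {0x7b,0x39}
#1 dst[0x09+8] := {0xd4,0xa9,0x7a,0xb9,0x52,0x0f,0x7c,0x13}
#2 dst[0x01+6] := {0x0f,0x7c,0x13,0x33,0xf9,0x7b}
query mem[0x03]=0x13, mem[0x13]=0x7b, mem[0x0f]=0x7c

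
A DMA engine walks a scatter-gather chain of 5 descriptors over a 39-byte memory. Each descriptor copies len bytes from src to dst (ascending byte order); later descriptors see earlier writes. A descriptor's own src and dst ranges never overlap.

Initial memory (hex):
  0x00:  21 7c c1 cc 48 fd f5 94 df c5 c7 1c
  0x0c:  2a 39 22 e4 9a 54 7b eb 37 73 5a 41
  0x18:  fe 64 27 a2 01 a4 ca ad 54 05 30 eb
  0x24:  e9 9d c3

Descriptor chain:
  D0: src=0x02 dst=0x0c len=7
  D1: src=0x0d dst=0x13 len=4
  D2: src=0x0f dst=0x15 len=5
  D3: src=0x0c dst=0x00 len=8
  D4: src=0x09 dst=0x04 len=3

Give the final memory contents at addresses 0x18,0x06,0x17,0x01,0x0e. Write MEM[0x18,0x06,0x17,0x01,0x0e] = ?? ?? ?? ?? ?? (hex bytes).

MEM[0x18,0x06,0x17,0x01,0x0e] = df 1c 94 cc 48

  after D0: wrote 7B at 0x0c = c1cc48fdf594df
  after D1: wrote 4B at 0x13 = cc48fdf5
  after D2: wrote 5B at 0x15 = fdf594dfcc
  after D3: wrote 8B at 0x00 = c1cc48fdf594dfcc
  after D4: wrote 3B at 0x04 = c5c71c
query mem[0x18]=0xdf, mem[0x06]=0x1c, mem[0x17]=0x94, mem[0x01]=0xcc, mem[0x0e]=0x48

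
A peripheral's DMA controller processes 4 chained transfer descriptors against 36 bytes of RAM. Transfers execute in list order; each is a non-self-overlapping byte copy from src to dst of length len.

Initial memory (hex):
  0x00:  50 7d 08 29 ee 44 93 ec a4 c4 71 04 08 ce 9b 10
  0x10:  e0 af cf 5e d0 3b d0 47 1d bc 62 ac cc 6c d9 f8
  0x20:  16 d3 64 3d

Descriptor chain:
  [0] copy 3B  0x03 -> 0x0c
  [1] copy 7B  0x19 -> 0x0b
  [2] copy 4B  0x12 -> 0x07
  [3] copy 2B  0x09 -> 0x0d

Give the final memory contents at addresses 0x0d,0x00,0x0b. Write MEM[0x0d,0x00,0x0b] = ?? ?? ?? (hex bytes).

MEM[0x0d,0x00,0x0b] = d0 50 bc

[0] 0x03->0x0c len=3 : 29 ee 44
[1] 0x19->0x0b len=7 : bc 62 ac cc 6c d9 f8
[2] 0x12->0x07 len=4 : cf 5e d0 3b
[3] 0x09->0x0d len=2 : d0 3b
query mem[0x0d]=0xd0, mem[0x00]=0x50, mem[0x0b]=0xbc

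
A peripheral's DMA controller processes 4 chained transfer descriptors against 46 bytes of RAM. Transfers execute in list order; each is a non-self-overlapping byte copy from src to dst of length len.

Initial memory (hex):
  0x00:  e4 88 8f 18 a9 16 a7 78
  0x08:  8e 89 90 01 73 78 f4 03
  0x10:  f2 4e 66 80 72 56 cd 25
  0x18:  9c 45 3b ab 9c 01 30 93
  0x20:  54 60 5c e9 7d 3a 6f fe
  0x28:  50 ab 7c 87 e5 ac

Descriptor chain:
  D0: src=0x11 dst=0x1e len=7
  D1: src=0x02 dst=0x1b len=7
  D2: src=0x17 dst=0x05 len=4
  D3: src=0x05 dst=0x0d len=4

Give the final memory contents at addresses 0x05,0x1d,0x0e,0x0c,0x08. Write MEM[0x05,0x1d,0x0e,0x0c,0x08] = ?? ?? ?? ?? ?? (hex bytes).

[0] 0x11->0x1e len=7 : 4e 66 80 72 56 cd 25
[1] 0x02->0x1b len=7 : 8f 18 a9 16 a7 78 8e
[2] 0x17->0x05 len=4 : 25 9c 45 3b
[3] 0x05->0x0d len=4 : 25 9c 45 3b
query mem[0x05]=0x25, mem[0x1d]=0xa9, mem[0x0e]=0x9c, mem[0x0c]=0x73, mem[0x08]=0x3b

MEM[0x05,0x1d,0x0e,0x0c,0x08] = 25 a9 9c 73 3b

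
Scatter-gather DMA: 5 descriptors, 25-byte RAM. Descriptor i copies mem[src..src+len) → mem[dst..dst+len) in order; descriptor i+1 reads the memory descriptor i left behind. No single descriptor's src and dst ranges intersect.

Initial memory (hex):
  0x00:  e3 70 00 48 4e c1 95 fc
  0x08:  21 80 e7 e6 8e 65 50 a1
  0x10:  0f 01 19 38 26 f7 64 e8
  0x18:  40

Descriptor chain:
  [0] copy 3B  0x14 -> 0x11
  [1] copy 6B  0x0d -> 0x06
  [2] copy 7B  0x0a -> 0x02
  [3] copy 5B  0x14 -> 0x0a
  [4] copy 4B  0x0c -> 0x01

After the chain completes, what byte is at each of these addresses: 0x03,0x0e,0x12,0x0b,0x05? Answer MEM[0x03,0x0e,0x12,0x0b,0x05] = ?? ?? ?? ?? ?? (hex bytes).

MEM[0x03,0x0e,0x12,0x0b,0x05] = 40 40 f7 f7 65

D0: mem[0x11..0x13] <- [26 f7 64]
D1: mem[0x06..0x0b] <- [65 50 a1 0f 26 f7]
D2: mem[0x02..0x08] <- [26 f7 8e 65 50 a1 0f]
D3: mem[0x0a..0x0e] <- [26 f7 64 e8 40]
D4: mem[0x01..0x04] <- [64 e8 40 a1]
query mem[0x03]=0x40, mem[0x0e]=0x40, mem[0x12]=0xf7, mem[0x0b]=0xf7, mem[0x05]=0x65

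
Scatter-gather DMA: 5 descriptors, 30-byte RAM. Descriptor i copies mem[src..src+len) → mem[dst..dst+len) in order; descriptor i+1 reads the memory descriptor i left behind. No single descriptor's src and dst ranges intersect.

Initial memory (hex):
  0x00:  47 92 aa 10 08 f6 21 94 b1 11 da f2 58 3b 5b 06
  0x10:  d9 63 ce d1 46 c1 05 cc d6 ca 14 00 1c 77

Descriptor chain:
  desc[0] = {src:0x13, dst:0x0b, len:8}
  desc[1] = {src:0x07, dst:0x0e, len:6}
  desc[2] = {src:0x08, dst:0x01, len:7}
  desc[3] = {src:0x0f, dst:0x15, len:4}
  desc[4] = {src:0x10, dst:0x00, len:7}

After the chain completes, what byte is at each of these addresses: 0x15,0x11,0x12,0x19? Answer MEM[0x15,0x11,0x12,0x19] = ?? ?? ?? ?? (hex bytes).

MEM[0x15,0x11,0x12,0x19] = b1 da d1 ca

  after D0: wrote 8B at 0x0b = d146c105ccd6ca14
  after D1: wrote 6B at 0x0e = 94b111dad146
  after D2: wrote 7B at 0x01 = b111dad146c194
  after D3: wrote 4B at 0x15 = b111dad1
  after D4: wrote 7B at 0x00 = 11dad14646b111
query mem[0x15]=0xb1, mem[0x11]=0xda, mem[0x12]=0xd1, mem[0x19]=0xca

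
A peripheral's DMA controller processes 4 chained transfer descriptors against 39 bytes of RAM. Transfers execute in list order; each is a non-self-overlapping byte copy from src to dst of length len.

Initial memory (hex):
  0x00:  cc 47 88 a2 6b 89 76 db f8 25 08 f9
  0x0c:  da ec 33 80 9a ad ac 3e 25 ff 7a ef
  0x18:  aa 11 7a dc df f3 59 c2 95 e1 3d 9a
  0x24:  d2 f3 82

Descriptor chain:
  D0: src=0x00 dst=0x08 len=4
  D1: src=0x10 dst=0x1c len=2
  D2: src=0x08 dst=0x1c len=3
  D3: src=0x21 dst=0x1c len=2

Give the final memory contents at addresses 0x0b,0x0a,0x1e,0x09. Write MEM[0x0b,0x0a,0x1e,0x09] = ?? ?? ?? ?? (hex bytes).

MEM[0x0b,0x0a,0x1e,0x09] = a2 88 88 47

[0] 0x00->0x08 len=4 : cc 47 88 a2
[1] 0x10->0x1c len=2 : 9a ad
[2] 0x08->0x1c len=3 : cc 47 88
[3] 0x21->0x1c len=2 : e1 3d
query mem[0x0b]=0xa2, mem[0x0a]=0x88, mem[0x1e]=0x88, mem[0x09]=0x47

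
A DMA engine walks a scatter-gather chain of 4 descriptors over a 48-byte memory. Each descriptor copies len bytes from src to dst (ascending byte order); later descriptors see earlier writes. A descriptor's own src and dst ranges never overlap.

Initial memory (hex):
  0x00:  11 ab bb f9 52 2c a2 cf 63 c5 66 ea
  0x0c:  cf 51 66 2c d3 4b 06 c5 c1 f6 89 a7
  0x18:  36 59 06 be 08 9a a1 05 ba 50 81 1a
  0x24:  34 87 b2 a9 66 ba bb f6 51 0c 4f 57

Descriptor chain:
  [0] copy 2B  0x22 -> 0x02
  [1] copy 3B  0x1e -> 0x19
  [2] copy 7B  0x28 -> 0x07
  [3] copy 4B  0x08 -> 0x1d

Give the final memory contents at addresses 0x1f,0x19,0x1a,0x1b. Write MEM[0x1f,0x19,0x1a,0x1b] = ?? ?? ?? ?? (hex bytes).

MEM[0x1f,0x19,0x1a,0x1b] = f6 a1 05 ba

  after D0: wrote 2B at 0x02 = 811a
  after D1: wrote 3B at 0x19 = a105ba
  after D2: wrote 7B at 0x07 = 66babbf6510c4f
  after D3: wrote 4B at 0x1d = babbf651
query mem[0x1f]=0xf6, mem[0x19]=0xa1, mem[0x1a]=0x05, mem[0x1b]=0xba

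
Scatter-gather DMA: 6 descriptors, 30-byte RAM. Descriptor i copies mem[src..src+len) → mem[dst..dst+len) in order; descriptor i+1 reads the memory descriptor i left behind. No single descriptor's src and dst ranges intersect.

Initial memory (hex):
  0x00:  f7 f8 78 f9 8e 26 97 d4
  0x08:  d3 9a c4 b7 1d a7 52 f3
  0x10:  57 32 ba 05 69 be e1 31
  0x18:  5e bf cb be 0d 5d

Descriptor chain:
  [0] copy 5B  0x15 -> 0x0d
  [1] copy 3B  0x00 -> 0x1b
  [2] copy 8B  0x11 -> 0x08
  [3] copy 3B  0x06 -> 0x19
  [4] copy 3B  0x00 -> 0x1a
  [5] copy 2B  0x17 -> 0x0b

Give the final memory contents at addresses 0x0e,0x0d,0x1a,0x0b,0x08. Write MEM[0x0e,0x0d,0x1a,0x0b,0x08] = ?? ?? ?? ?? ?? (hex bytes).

MEM[0x0e,0x0d,0x1a,0x0b,0x08] = 31 e1 f7 31 bf

#0 dst[0x0d+5] := {0xbe,0xe1,0x31,0x5e,0xbf}
#1 dst[0x1b+3] := {0xf7,0xf8,0x78}
#2 dst[0x08+8] := {0xbf,0xba,0x05,0x69,0xbe,0xe1,0x31,0x5e}
#3 dst[0x19+3] := {0x97,0xd4,0xbf}
#4 dst[0x1a+3] := {0xf7,0xf8,0x78}
#5 dst[0x0b+2] := {0x31,0x5e}
query mem[0x0e]=0x31, mem[0x0d]=0xe1, mem[0x1a]=0xf7, mem[0x0b]=0x31, mem[0x08]=0xbf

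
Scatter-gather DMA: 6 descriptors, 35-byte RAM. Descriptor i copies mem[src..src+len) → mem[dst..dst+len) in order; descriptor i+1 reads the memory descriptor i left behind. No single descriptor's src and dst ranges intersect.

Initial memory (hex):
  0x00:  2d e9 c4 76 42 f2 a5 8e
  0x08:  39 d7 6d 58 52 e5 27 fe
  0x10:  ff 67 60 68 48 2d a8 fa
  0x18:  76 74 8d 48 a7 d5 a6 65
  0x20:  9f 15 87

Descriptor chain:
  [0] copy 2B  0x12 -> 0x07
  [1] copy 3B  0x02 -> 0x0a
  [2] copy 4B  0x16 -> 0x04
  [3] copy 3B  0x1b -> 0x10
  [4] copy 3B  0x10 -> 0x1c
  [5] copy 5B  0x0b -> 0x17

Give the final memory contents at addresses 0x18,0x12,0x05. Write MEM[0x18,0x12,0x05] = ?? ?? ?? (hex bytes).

D0: mem[0x07..0x08] <- [60 68]
D1: mem[0x0a..0x0c] <- [c4 76 42]
D2: mem[0x04..0x07] <- [a8 fa 76 74]
D3: mem[0x10..0x12] <- [48 a7 d5]
D4: mem[0x1c..0x1e] <- [48 a7 d5]
D5: mem[0x17..0x1b] <- [76 42 e5 27 fe]
query mem[0x18]=0x42, mem[0x12]=0xd5, mem[0x05]=0xfa

MEM[0x18,0x12,0x05] = 42 d5 fa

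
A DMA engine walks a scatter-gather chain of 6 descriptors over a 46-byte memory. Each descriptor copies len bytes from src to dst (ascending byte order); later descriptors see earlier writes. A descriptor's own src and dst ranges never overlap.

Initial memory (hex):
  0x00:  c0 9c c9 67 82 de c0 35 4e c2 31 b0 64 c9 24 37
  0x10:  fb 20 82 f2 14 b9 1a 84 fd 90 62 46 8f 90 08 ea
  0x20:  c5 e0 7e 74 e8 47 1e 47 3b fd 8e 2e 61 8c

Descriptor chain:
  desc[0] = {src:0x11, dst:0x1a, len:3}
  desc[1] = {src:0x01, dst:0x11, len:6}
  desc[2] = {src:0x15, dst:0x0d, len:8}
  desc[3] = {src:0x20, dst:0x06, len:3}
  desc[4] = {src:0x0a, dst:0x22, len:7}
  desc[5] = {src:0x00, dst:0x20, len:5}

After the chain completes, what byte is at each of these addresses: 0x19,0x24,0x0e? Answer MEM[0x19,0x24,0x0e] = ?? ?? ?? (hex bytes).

#0 dst[0x1a+3] := {0x20,0x82,0xf2}
#1 dst[0x11+6] := {0x9c,0xc9,0x67,0x82,0xde,0xc0}
#2 dst[0x0d+8] := {0xde,0xc0,0x84,0xfd,0x90,0x20,0x82,0xf2}
#3 dst[0x06+3] := {0xc5,0xe0,0x7e}
#4 dst[0x22+7] := {0x31,0xb0,0x64,0xde,0xc0,0x84,0xfd}
#5 dst[0x20+5] := {0xc0,0x9c,0xc9,0x67,0x82}
query mem[0x19]=0x90, mem[0x24]=0x82, mem[0x0e]=0xc0

MEM[0x19,0x24,0x0e] = 90 82 c0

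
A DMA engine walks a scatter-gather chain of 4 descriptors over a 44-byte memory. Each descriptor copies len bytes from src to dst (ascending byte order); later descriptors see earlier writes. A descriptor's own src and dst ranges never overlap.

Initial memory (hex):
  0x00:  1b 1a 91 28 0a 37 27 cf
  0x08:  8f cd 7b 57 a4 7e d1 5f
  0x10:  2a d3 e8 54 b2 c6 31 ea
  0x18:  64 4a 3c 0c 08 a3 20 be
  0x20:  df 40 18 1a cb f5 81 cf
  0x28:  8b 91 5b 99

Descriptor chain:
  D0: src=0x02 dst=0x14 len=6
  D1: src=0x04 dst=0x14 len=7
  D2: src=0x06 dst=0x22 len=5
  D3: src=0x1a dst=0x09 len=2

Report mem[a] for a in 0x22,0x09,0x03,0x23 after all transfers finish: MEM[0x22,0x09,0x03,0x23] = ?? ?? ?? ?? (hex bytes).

MEM[0x22,0x09,0x03,0x23] = 27 7b 28 cf

  after D0: wrote 6B at 0x14 = 91280a3727cf
  after D1: wrote 7B at 0x14 = 0a3727cf8fcd7b
  after D2: wrote 5B at 0x22 = 27cf8fcd7b
  after D3: wrote 2B at 0x09 = 7b0c
query mem[0x22]=0x27, mem[0x09]=0x7b, mem[0x03]=0x28, mem[0x23]=0xcf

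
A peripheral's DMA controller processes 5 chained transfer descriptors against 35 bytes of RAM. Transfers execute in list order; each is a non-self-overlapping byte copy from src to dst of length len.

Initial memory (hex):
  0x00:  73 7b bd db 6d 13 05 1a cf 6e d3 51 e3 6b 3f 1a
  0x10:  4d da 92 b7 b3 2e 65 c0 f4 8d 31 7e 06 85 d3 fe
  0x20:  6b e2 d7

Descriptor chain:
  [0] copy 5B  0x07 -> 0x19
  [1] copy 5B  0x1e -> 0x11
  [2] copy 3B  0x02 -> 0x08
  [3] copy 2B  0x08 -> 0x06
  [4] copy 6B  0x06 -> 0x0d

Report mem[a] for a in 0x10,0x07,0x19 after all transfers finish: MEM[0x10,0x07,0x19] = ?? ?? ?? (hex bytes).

  after D0: wrote 5B at 0x19 = 1acf6ed351
  after D1: wrote 5B at 0x11 = d3fe6be2d7
  after D2: wrote 3B at 0x08 = bddb6d
  after D3: wrote 2B at 0x06 = bddb
  after D4: wrote 6B at 0x0d = bddbbddb6d51
query mem[0x10]=0xdb, mem[0x07]=0xdb, mem[0x19]=0x1a

MEM[0x10,0x07,0x19] = db db 1a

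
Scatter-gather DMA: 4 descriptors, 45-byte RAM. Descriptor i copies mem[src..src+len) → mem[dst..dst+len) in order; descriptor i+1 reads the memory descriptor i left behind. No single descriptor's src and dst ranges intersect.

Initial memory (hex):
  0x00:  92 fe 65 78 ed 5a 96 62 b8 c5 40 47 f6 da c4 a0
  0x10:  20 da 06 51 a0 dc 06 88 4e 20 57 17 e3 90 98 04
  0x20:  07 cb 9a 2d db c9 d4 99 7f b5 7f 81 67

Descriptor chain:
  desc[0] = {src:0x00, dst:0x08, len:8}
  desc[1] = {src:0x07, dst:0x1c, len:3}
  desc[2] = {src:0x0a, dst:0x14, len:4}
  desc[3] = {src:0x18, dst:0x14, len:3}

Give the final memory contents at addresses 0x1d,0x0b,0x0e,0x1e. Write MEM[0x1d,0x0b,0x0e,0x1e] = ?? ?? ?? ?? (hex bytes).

  after D0: wrote 8B at 0x08 = 92fe6578ed5a9662
  after D1: wrote 3B at 0x1c = 6292fe
  after D2: wrote 4B at 0x14 = 6578ed5a
  after D3: wrote 3B at 0x14 = 4e2057
query mem[0x1d]=0x92, mem[0x0b]=0x78, mem[0x0e]=0x96, mem[0x1e]=0xfe

MEM[0x1d,0x0b,0x0e,0x1e] = 92 78 96 fe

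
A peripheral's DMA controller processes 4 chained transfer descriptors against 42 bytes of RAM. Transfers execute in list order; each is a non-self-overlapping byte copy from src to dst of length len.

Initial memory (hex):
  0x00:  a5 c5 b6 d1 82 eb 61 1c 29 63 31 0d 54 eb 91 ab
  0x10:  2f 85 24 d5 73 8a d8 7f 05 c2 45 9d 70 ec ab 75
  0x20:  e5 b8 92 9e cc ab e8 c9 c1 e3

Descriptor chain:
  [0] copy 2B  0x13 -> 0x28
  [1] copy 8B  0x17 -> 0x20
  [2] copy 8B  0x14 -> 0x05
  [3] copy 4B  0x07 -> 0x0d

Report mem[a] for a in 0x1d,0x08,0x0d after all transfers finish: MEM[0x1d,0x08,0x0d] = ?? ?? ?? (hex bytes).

MEM[0x1d,0x08,0x0d] = ec 7f d8

D0: mem[0x28..0x29] <- [d5 73]
D1: mem[0x20..0x27] <- [7f 05 c2 45 9d 70 ec ab]
D2: mem[0x05..0x0c] <- [73 8a d8 7f 05 c2 45 9d]
D3: mem[0x0d..0x10] <- [d8 7f 05 c2]
query mem[0x1d]=0xec, mem[0x08]=0x7f, mem[0x0d]=0xd8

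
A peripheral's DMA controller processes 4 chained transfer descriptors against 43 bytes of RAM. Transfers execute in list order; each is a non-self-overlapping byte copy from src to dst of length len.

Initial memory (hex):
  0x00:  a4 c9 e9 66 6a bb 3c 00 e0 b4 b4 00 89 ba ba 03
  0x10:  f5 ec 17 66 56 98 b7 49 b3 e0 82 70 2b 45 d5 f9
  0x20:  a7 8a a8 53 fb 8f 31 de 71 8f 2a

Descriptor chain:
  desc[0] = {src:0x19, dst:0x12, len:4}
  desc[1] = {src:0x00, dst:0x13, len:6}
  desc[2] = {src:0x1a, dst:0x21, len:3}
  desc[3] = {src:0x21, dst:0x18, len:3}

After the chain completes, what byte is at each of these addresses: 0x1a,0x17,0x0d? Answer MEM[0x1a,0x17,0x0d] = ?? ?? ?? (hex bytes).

MEM[0x1a,0x17,0x0d] = 2b 6a ba

D0: mem[0x12..0x15] <- [e0 82 70 2b]
D1: mem[0x13..0x18] <- [a4 c9 e9 66 6a bb]
D2: mem[0x21..0x23] <- [82 70 2b]
D3: mem[0x18..0x1a] <- [82 70 2b]
query mem[0x1a]=0x2b, mem[0x17]=0x6a, mem[0x0d]=0xba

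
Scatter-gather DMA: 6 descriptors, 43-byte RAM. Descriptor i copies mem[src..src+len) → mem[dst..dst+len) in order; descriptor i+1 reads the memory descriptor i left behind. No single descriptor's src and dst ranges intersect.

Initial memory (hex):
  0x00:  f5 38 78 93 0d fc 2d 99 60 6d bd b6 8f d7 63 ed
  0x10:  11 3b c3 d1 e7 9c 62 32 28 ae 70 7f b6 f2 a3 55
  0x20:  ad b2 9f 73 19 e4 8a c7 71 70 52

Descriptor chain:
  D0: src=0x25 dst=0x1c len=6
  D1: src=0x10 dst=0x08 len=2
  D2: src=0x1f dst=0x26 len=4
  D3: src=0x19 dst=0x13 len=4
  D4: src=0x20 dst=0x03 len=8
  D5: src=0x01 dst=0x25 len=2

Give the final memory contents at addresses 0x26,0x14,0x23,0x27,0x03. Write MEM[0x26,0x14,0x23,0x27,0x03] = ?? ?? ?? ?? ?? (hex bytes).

  after D0: wrote 6B at 0x1c = e48ac7717052
  after D1: wrote 2B at 0x08 = 113b
  after D2: wrote 4B at 0x26 = 7170529f
  after D3: wrote 4B at 0x13 = ae707fe4
  after D4: wrote 8B at 0x03 = 70529f7319e47170
  after D5: wrote 2B at 0x25 = 3878
query mem[0x26]=0x78, mem[0x14]=0x70, mem[0x23]=0x73, mem[0x27]=0x70, mem[0x03]=0x70

MEM[0x26,0x14,0x23,0x27,0x03] = 78 70 73 70 70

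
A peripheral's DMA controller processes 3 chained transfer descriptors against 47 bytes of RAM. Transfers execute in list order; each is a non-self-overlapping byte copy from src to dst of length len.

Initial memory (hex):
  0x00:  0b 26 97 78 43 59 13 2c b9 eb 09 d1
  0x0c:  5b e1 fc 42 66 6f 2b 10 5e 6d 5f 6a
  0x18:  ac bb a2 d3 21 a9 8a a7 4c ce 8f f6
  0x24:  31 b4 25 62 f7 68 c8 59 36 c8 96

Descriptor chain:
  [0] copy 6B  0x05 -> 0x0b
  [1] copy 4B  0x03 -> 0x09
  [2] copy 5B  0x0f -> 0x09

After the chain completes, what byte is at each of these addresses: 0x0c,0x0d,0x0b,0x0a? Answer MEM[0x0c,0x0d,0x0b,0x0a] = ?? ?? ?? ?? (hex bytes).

MEM[0x0c,0x0d,0x0b,0x0a] = 2b 10 6f 09

D0: mem[0x0b..0x10] <- [59 13 2c b9 eb 09]
D1: mem[0x09..0x0c] <- [78 43 59 13]
D2: mem[0x09..0x0d] <- [eb 09 6f 2b 10]
query mem[0x0c]=0x2b, mem[0x0d]=0x10, mem[0x0b]=0x6f, mem[0x0a]=0x09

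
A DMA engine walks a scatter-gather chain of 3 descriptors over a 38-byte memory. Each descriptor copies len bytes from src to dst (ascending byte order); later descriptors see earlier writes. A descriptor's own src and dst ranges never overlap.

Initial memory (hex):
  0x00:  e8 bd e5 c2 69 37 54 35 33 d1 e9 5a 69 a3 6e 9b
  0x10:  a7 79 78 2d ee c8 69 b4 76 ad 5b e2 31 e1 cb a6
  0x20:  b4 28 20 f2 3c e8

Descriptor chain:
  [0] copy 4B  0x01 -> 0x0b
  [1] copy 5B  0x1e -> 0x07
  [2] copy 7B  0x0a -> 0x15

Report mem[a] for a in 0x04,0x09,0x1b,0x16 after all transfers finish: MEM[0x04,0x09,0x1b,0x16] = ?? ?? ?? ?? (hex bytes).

D0: mem[0x0b..0x0e] <- [bd e5 c2 69]
D1: mem[0x07..0x0b] <- [cb a6 b4 28 20]
D2: mem[0x15..0x1b] <- [28 20 e5 c2 69 9b a7]
query mem[0x04]=0x69, mem[0x09]=0xb4, mem[0x1b]=0xa7, mem[0x16]=0x20

MEM[0x04,0x09,0x1b,0x16] = 69 b4 a7 20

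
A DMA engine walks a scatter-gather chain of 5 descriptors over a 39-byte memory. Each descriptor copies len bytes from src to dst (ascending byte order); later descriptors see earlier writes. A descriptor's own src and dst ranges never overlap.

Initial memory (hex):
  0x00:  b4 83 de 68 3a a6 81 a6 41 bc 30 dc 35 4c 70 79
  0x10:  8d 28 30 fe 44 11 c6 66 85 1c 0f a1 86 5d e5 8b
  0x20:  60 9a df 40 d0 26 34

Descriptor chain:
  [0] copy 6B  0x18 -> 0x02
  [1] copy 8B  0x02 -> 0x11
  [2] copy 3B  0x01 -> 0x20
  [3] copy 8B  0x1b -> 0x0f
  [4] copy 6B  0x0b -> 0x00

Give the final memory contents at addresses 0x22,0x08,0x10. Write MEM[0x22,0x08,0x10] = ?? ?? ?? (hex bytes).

#0 dst[0x02+6] := {0x85,0x1c,0x0f,0xa1,0x86,0x5d}
#1 dst[0x11+8] := {0x85,0x1c,0x0f,0xa1,0x86,0x5d,0x41,0xbc}
#2 dst[0x20+3] := {0x83,0x85,0x1c}
#3 dst[0x0f+8] := {0xa1,0x86,0x5d,0xe5,0x8b,0x83,0x85,0x1c}
#4 dst[0x00+6] := {0xdc,0x35,0x4c,0x70,0xa1,0x86}
query mem[0x22]=0x1c, mem[0x08]=0x41, mem[0x10]=0x86

MEM[0x22,0x08,0x10] = 1c 41 86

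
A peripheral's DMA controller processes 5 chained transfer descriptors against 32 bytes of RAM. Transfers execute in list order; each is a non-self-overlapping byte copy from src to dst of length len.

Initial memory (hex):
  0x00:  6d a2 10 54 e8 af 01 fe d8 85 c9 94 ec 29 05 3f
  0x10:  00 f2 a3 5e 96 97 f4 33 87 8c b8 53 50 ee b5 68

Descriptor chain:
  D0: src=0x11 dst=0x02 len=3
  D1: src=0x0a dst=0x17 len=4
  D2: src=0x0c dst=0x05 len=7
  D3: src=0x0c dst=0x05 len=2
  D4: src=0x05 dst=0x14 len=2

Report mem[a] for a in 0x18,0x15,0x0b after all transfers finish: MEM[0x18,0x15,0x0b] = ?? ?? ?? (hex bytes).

MEM[0x18,0x15,0x0b] = 94 29 a3

D0: mem[0x02..0x04] <- [f2 a3 5e]
D1: mem[0x17..0x1a] <- [c9 94 ec 29]
D2: mem[0x05..0x0b] <- [ec 29 05 3f 00 f2 a3]
D3: mem[0x05..0x06] <- [ec 29]
D4: mem[0x14..0x15] <- [ec 29]
query mem[0x18]=0x94, mem[0x15]=0x29, mem[0x0b]=0xa3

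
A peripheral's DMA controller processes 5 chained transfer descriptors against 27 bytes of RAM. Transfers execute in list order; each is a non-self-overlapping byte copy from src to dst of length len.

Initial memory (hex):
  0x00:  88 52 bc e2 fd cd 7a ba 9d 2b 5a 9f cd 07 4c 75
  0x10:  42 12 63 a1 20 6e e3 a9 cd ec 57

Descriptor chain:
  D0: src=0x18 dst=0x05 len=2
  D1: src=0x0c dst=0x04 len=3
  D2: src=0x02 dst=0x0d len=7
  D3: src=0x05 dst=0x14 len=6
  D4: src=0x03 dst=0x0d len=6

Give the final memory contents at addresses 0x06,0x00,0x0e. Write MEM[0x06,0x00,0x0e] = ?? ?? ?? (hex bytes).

MEM[0x06,0x00,0x0e] = 4c 88 cd

#0 dst[0x05+2] := {0xcd,0xec}
#1 dst[0x04+3] := {0xcd,0x07,0x4c}
#2 dst[0x0d+7] := {0xbc,0xe2,0xcd,0x07,0x4c,0xba,0x9d}
#3 dst[0x14+6] := {0x07,0x4c,0xba,0x9d,0x2b,0x5a}
#4 dst[0x0d+6] := {0xe2,0xcd,0x07,0x4c,0xba,0x9d}
query mem[0x06]=0x4c, mem[0x00]=0x88, mem[0x0e]=0xcd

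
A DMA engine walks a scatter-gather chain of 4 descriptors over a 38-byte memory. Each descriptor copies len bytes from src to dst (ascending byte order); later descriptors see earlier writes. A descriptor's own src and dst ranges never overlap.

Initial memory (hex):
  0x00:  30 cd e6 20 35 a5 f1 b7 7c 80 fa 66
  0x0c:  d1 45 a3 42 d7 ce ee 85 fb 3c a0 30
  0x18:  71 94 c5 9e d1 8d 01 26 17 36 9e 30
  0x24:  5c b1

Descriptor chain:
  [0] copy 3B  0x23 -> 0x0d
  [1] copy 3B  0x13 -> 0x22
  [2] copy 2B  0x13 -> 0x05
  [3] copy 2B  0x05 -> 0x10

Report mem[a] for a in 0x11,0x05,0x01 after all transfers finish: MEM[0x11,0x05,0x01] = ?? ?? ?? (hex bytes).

[0] 0x23->0x0d len=3 : 30 5c b1
[1] 0x13->0x22 len=3 : 85 fb 3c
[2] 0x13->0x05 len=2 : 85 fb
[3] 0x05->0x10 len=2 : 85 fb
query mem[0x11]=0xfb, mem[0x05]=0x85, mem[0x01]=0xcd

MEM[0x11,0x05,0x01] = fb 85 cd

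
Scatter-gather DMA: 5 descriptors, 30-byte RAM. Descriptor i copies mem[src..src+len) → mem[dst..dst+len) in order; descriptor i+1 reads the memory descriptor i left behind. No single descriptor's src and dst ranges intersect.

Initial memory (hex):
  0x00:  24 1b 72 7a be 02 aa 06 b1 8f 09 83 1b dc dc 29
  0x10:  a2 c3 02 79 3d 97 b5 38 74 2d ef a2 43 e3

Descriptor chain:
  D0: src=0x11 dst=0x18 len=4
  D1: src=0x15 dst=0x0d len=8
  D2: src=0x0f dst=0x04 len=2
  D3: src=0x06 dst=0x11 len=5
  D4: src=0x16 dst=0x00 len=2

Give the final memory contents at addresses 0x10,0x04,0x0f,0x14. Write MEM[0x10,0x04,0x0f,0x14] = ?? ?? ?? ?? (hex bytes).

MEM[0x10,0x04,0x0f,0x14] = c3 38 38 8f

[0] 0x11->0x18 len=4 : c3 02 79 3d
[1] 0x15->0x0d len=8 : 97 b5 38 c3 02 79 3d 43
[2] 0x0f->0x04 len=2 : 38 c3
[3] 0x06->0x11 len=5 : aa 06 b1 8f 09
[4] 0x16->0x00 len=2 : b5 38
query mem[0x10]=0xc3, mem[0x04]=0x38, mem[0x0f]=0x38, mem[0x14]=0x8f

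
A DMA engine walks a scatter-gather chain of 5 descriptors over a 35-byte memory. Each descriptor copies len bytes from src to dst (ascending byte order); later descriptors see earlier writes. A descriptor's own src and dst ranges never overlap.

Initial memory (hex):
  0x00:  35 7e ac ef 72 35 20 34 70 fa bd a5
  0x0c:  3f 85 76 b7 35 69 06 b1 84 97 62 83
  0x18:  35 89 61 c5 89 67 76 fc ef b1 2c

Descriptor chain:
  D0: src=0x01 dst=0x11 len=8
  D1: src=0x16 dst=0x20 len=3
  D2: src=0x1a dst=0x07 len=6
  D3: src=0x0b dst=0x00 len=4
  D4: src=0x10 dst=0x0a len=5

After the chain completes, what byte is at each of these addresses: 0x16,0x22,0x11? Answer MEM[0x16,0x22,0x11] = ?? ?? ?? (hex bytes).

  after D0: wrote 8B at 0x11 = 7eacef7235203470
  after D1: wrote 3B at 0x20 = 203470
  after D2: wrote 6B at 0x07 = 61c5896776fc
  after D3: wrote 4B at 0x00 = 76fc8576
  after D4: wrote 5B at 0x0a = 357eacef72
query mem[0x16]=0x20, mem[0x22]=0x70, mem[0x11]=0x7e

MEM[0x16,0x22,0x11] = 20 70 7e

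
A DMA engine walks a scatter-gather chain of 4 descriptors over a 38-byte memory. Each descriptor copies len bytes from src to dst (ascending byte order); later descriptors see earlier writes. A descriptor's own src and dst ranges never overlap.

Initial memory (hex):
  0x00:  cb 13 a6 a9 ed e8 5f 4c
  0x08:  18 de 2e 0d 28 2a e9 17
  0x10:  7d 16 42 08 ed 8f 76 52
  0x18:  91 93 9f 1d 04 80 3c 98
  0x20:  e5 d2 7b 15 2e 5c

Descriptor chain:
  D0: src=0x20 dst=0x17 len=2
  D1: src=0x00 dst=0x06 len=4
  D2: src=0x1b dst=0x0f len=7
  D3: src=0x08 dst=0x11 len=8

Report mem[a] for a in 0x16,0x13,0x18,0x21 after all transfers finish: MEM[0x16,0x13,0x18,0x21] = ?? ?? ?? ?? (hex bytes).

D0: mem[0x17..0x18] <- [e5 d2]
D1: mem[0x06..0x09] <- [cb 13 a6 a9]
D2: mem[0x0f..0x15] <- [1d 04 80 3c 98 e5 d2]
D3: mem[0x11..0x18] <- [a6 a9 2e 0d 28 2a e9 1d]
query mem[0x16]=0x2a, mem[0x13]=0x2e, mem[0x18]=0x1d, mem[0x21]=0xd2

MEM[0x16,0x13,0x18,0x21] = 2a 2e 1d d2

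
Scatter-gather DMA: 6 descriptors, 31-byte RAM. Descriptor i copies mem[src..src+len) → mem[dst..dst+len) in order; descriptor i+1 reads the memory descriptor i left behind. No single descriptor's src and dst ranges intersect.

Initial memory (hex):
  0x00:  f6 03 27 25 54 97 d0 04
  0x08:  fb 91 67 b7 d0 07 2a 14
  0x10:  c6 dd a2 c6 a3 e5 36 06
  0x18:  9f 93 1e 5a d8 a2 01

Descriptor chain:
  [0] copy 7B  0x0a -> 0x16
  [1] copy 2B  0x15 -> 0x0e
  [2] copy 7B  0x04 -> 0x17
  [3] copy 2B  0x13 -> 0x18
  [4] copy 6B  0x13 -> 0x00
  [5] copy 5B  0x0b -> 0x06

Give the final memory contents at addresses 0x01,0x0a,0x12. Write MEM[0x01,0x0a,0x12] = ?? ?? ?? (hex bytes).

[0] 0x0a->0x16 len=7 : 67 b7 d0 07 2a 14 c6
[1] 0x15->0x0e len=2 : e5 67
[2] 0x04->0x17 len=7 : 54 97 d0 04 fb 91 67
[3] 0x13->0x18 len=2 : c6 a3
[4] 0x13->0x00 len=6 : c6 a3 e5 67 54 c6
[5] 0x0b->0x06 len=5 : b7 d0 07 e5 67
query mem[0x01]=0xa3, mem[0x0a]=0x67, mem[0x12]=0xa2

MEM[0x01,0x0a,0x12] = a3 67 a2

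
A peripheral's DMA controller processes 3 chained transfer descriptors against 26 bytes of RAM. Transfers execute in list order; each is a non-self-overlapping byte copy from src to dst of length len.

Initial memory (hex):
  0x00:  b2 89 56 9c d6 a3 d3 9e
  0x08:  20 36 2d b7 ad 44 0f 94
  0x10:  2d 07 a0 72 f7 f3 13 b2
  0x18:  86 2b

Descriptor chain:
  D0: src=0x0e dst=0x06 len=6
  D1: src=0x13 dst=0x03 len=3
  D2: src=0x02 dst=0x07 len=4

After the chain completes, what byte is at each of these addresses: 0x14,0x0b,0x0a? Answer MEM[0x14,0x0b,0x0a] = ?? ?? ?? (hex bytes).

[0] 0x0e->0x06 len=6 : 0f 94 2d 07 a0 72
[1] 0x13->0x03 len=3 : 72 f7 f3
[2] 0x02->0x07 len=4 : 56 72 f7 f3
query mem[0x14]=0xf7, mem[0x0b]=0x72, mem[0x0a]=0xf3

MEM[0x14,0x0b,0x0a] = f7 72 f3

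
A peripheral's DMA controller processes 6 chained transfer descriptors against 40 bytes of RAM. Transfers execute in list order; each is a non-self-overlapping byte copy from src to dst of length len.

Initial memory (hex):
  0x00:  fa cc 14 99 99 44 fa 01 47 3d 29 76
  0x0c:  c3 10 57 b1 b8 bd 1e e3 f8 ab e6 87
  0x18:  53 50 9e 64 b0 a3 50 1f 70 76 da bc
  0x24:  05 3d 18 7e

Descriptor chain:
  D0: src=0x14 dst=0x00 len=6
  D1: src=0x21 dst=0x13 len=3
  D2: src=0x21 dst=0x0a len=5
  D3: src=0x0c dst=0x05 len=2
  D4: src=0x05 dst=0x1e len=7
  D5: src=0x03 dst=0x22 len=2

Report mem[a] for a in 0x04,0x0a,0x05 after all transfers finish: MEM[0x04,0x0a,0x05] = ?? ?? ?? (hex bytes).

  after D0: wrote 6B at 0x00 = f8abe6875350
  after D1: wrote 3B at 0x13 = 76dabc
  after D2: wrote 5B at 0x0a = 76dabc053d
  after D3: wrote 2B at 0x05 = bc05
  after D4: wrote 7B at 0x1e = bc0501473d76da
  after D5: wrote 2B at 0x22 = 8753
query mem[0x04]=0x53, mem[0x0a]=0x76, mem[0x05]=0xbc

MEM[0x04,0x0a,0x05] = 53 76 bc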